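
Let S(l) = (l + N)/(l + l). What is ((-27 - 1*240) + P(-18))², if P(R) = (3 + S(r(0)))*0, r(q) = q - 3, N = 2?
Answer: 71289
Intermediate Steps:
r(q) = -3 + q
S(l) = (2 + l)/(2*l) (S(l) = (l + 2)/(l + l) = (2 + l)/((2*l)) = (2 + l)*(1/(2*l)) = (2 + l)/(2*l))
P(R) = 0 (P(R) = (3 + (2 + (-3 + 0))/(2*(-3 + 0)))*0 = (3 + (½)*(2 - 3)/(-3))*0 = (3 + (½)*(-⅓)*(-1))*0 = (3 + ⅙)*0 = (19/6)*0 = 0)
((-27 - 1*240) + P(-18))² = ((-27 - 1*240) + 0)² = ((-27 - 240) + 0)² = (-267 + 0)² = (-267)² = 71289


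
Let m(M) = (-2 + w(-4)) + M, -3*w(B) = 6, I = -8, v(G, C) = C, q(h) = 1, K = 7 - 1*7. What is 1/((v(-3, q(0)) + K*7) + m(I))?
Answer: -1/11 ≈ -0.090909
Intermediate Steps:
K = 0 (K = 7 - 7 = 0)
w(B) = -2 (w(B) = -1/3*6 = -2)
m(M) = -4 + M (m(M) = (-2 - 2) + M = -4 + M)
1/((v(-3, q(0)) + K*7) + m(I)) = 1/((1 + 0*7) + (-4 - 8)) = 1/((1 + 0) - 12) = 1/(1 - 12) = 1/(-11) = -1/11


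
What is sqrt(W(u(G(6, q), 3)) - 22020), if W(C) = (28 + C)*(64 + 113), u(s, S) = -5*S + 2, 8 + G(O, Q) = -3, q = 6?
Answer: I*sqrt(19365) ≈ 139.16*I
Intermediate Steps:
G(O, Q) = -11 (G(O, Q) = -8 - 3 = -11)
u(s, S) = 2 - 5*S
W(C) = 4956 + 177*C (W(C) = (28 + C)*177 = 4956 + 177*C)
sqrt(W(u(G(6, q), 3)) - 22020) = sqrt((4956 + 177*(2 - 5*3)) - 22020) = sqrt((4956 + 177*(2 - 15)) - 22020) = sqrt((4956 + 177*(-13)) - 22020) = sqrt((4956 - 2301) - 22020) = sqrt(2655 - 22020) = sqrt(-19365) = I*sqrt(19365)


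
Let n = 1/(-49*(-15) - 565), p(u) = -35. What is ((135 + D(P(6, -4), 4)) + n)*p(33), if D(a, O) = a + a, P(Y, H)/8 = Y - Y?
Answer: -160657/34 ≈ -4725.2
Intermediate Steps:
P(Y, H) = 0 (P(Y, H) = 8*(Y - Y) = 8*0 = 0)
D(a, O) = 2*a
n = 1/170 (n = 1/(735 - 565) = 1/170 ≈ 0.0058824)
((135 + D(P(6, -4), 4)) + n)*p(33) = ((135 + 2*0) + 1/170)*(-35) = ((135 + 0) + 1/170)*(-35) = (135 + 1/170)*(-35) = (22951/170)*(-35) = -160657/34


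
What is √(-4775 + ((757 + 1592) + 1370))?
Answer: 4*I*√66 ≈ 32.496*I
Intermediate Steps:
√(-4775 + ((757 + 1592) + 1370)) = √(-4775 + (2349 + 1370)) = √(-4775 + 3719) = √(-1056) = 4*I*√66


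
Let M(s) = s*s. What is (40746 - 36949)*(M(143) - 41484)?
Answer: -79869895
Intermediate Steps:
M(s) = s²
(40746 - 36949)*(M(143) - 41484) = (40746 - 36949)*(143² - 41484) = 3797*(20449 - 41484) = 3797*(-21035) = -79869895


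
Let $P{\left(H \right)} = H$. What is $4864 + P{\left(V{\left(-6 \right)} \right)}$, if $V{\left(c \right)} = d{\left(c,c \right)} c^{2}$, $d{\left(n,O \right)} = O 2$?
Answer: $4432$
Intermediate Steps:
$d{\left(n,O \right)} = 2 O$
$V{\left(c \right)} = 2 c^{3}$ ($V{\left(c \right)} = 2 c c^{2} = 2 c^{3}$)
$4864 + P{\left(V{\left(-6 \right)} \right)} = 4864 + 2 \left(-6\right)^{3} = 4864 + 2 \left(-216\right) = 4864 - 432 = 4432$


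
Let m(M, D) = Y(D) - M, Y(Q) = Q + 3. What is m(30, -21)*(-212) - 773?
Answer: 9403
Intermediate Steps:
Y(Q) = 3 + Q
m(M, D) = 3 + D - M (m(M, D) = (3 + D) - M = 3 + D - M)
m(30, -21)*(-212) - 773 = (3 - 21 - 1*30)*(-212) - 773 = (3 - 21 - 30)*(-212) - 773 = -48*(-212) - 773 = 10176 - 773 = 9403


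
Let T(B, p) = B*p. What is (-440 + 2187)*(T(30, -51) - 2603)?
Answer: -7220351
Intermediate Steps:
(-440 + 2187)*(T(30, -51) - 2603) = (-440 + 2187)*(30*(-51) - 2603) = 1747*(-1530 - 2603) = 1747*(-4133) = -7220351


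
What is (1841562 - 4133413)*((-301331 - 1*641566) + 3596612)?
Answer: -6081919376465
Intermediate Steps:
(1841562 - 4133413)*((-301331 - 1*641566) + 3596612) = -2291851*((-301331 - 641566) + 3596612) = -2291851*(-942897 + 3596612) = -2291851*2653715 = -6081919376465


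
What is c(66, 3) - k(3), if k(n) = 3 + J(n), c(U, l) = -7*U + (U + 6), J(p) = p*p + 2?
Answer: -404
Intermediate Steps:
J(p) = 2 + p² (J(p) = p² + 2 = 2 + p²)
c(U, l) = 6 - 6*U (c(U, l) = -7*U + (6 + U) = 6 - 6*U)
k(n) = 5 + n² (k(n) = 3 + (2 + n²) = 5 + n²)
c(66, 3) - k(3) = (6 - 6*66) - (5 + 3²) = (6 - 396) - (5 + 9) = -390 - 1*14 = -390 - 14 = -404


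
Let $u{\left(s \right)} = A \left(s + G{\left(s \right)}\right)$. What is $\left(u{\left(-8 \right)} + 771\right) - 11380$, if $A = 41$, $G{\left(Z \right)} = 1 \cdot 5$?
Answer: $-10732$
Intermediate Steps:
$G{\left(Z \right)} = 5$
$u{\left(s \right)} = 205 + 41 s$ ($u{\left(s \right)} = 41 \left(s + 5\right) = 41 \left(5 + s\right) = 205 + 41 s$)
$\left(u{\left(-8 \right)} + 771\right) - 11380 = \left(\left(205 + 41 \left(-8\right)\right) + 771\right) - 11380 = \left(\left(205 - 328\right) + 771\right) - 11380 = \left(-123 + 771\right) - 11380 = 648 - 11380 = -10732$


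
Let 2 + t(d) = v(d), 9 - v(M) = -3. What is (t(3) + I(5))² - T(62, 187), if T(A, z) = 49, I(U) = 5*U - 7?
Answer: 735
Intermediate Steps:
v(M) = 12 (v(M) = 9 - 1*(-3) = 9 + 3 = 12)
t(d) = 10 (t(d) = -2 + 12 = 10)
I(U) = -7 + 5*U
(t(3) + I(5))² - T(62, 187) = (10 + (-7 + 5*5))² - 1*49 = (10 + (-7 + 25))² - 49 = (10 + 18)² - 49 = 28² - 49 = 784 - 49 = 735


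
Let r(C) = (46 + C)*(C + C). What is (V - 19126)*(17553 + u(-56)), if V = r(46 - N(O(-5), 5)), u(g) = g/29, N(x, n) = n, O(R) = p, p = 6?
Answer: -6103700152/29 ≈ -2.1047e+8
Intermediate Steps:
O(R) = 6
u(g) = g/29 (u(g) = g*(1/29) = g/29)
r(C) = 2*C*(46 + C) (r(C) = (46 + C)*(2*C) = 2*C*(46 + C))
V = 7134 (V = 2*(46 - 1*5)*(46 + (46 - 1*5)) = 2*(46 - 5)*(46 + (46 - 5)) = 2*41*(46 + 41) = 2*41*87 = 7134)
(V - 19126)*(17553 + u(-56)) = (7134 - 19126)*(17553 + (1/29)*(-56)) = -11992*(17553 - 56/29) = -11992*508981/29 = -6103700152/29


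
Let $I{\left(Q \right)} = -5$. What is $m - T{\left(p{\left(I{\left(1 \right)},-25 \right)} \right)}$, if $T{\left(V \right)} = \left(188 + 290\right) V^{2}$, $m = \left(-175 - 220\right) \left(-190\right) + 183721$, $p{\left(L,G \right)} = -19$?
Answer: $86213$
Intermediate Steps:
$m = 258771$ ($m = \left(-395\right) \left(-190\right) + 183721 = 75050 + 183721 = 258771$)
$T{\left(V \right)} = 478 V^{2}$
$m - T{\left(p{\left(I{\left(1 \right)},-25 \right)} \right)} = 258771 - 478 \left(-19\right)^{2} = 258771 - 478 \cdot 361 = 258771 - 172558 = 86213$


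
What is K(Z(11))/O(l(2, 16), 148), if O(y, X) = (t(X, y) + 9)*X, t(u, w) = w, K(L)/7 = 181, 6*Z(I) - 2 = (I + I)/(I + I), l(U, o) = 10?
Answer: 1267/2812 ≈ 0.45057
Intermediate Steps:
Z(I) = ½ (Z(I) = ⅓ + ((I + I)/(I + I))/6 = ⅓ + ((2*I)/((2*I)))/6 = ⅓ + ((2*I)*(1/(2*I)))/6 = ⅓ + (⅙)*1 = ⅓ + ⅙ = ½)
K(L) = 1267 (K(L) = 7*181 = 1267)
O(y, X) = X*(9 + y) (O(y, X) = (y + 9)*X = (9 + y)*X = X*(9 + y))
K(Z(11))/O(l(2, 16), 148) = 1267/((148*(9 + 10))) = 1267/((148*19)) = 1267/2812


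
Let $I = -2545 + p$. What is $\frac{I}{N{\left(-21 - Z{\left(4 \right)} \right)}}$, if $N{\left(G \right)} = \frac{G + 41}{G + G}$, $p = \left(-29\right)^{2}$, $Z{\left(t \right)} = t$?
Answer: $5325$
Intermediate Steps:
$p = 841$
$N{\left(G \right)} = \frac{41 + G}{2 G}$
$I = -1704$ ($I = -2545 + 841 = -1704$)
$\frac{I}{N{\left(-21 - Z{\left(4 \right)} \right)}} = - \frac{1704}{\frac{1}{2} \frac{1}{-21 - 4} \left(41 - 25\right)} = - \frac{1704}{\frac{1}{2} \frac{1}{-25} \left(41 - 25\right)} = - \frac{1704}{\frac{1}{2} \left(- \frac{1}{25}\right) 16} = - \frac{1704}{- \frac{8}{25}} = \left(-1704\right) \left(- \frac{25}{8}\right) = 5325$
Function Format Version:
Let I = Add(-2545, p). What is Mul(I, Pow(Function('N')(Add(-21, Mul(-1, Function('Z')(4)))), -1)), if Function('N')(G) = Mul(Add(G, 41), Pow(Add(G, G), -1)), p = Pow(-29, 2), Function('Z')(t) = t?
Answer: 5325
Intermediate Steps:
p = 841
Function('N')(G) = Mul(Rational(1, 2), Pow(G, -1), Add(41, G)) (Function('N')(G) = Mul(Add(41, G), Pow(Mul(2, G), -1)) = Mul(Add(41, G), Mul(Rational(1, 2), Pow(G, -1))) = Mul(Rational(1, 2), Pow(G, -1), Add(41, G)))
I = -1704 (I = Add(-2545, 841) = -1704)
Mul(I, Pow(Function('N')(Add(-21, Mul(-1, Function('Z')(4)))), -1)) = Mul(-1704, Pow(Mul(Rational(1, 2), Pow(Add(-21, Mul(-1, 4)), -1), Add(41, Add(-21, Mul(-1, 4)))), -1)) = Mul(-1704, Pow(Mul(Rational(1, 2), Pow(Add(-21, -4), -1), Add(41, Add(-21, -4))), -1)) = Mul(-1704, Pow(Mul(Rational(1, 2), Pow(-25, -1), Add(41, -25)), -1)) = Mul(-1704, Pow(Mul(Rational(1, 2), Rational(-1, 25), 16), -1)) = Mul(-1704, Pow(Rational(-8, 25), -1)) = Mul(-1704, Rational(-25, 8)) = 5325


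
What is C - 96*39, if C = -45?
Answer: -3789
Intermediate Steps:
C - 96*39 = -45 - 96*39 = -45 - 3744 = -3789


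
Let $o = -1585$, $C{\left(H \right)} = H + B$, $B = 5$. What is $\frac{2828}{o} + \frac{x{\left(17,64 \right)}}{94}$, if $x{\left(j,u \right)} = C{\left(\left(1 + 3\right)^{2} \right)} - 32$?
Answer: $- \frac{283267}{148990} \approx -1.9012$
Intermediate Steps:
$C{\left(H \right)} = 5 + H$ ($C{\left(H \right)} = H + 5 = 5 + H$)
$x{\left(j,u \right)} = -11$ ($x{\left(j,u \right)} = \left(5 + \left(1 + 3\right)^{2}\right) - 32 = \left(5 + 4^{2}\right) - 32 = \left(5 + 16\right) - 32 = 21 - 32 = -11$)
$\frac{2828}{o} + \frac{x{\left(17,64 \right)}}{94} = \frac{2828}{-1585} - \frac{11}{94} = 2828 \left(- \frac{1}{1585}\right) - \frac{11}{94} = - \frac{2828}{1585} - \frac{11}{94} = - \frac{283267}{148990}$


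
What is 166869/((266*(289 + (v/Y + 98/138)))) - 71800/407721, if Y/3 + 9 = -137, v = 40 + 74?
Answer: 16571160117427/8322167020146 ≈ 1.9912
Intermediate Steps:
v = 114
Y = -438 (Y = -27 + 3*(-137) = -27 - 411 = -438)
166869/((266*(289 + (v/Y + 98/138)))) - 71800/407721 = 166869/((266*(289 + (114/(-438) + 98/138)))) - 71800/407721 = 166869/((266*(289 + (114*(-1/438) + 98*(1/138))))) - 71800*1/407721 = 166869/((266*(289 + (-19/73 + 49/69)))) - 71800/407721 = 166869/((266*(289 + 2266/5037))) - 71800/407721 = 166869/((266*(1457959/5037))) - 71800/407721 = 166869/(387817094/5037) - 71800/407721 = 166869*(5037/387817094) - 71800/407721 = 840519153/387817094 - 71800/407721 = 16571160117427/8322167020146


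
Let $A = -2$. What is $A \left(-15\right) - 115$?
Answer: $-85$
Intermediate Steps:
$A \left(-15\right) - 115 = \left(-2\right) \left(-15\right) - 115 = 30 - 115 = -85$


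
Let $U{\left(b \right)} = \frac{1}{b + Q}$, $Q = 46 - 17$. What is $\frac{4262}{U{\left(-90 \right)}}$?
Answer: $-259982$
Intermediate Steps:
$Q = 29$ ($Q = 46 - 17 = 29$)
$U{\left(b \right)} = \frac{1}{29 + b}$ ($U{\left(b \right)} = \frac{1}{b + 29} = \frac{1}{29 + b}$)
$\frac{4262}{U{\left(-90 \right)}} = \frac{4262}{\frac{1}{29 - 90}} = \frac{4262}{\frac{1}{-61}} = \frac{4262}{- \frac{1}{61}} = 4262 \left(-61\right) = -259982$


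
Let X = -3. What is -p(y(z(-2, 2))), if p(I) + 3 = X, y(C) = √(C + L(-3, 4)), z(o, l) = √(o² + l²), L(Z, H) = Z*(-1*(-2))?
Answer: 6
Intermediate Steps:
L(Z, H) = 2*Z (L(Z, H) = Z*2 = 2*Z)
z(o, l) = √(l² + o²)
y(C) = √(-6 + C) (y(C) = √(C + 2*(-3)) = √(C - 6) = √(-6 + C))
p(I) = -6 (p(I) = -3 - 3 = -6)
-p(y(z(-2, 2))) = -1*(-6) = 6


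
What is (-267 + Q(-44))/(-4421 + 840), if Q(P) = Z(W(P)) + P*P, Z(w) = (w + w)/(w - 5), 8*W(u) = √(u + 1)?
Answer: -2742253/5883583 + 80*I*√43/5883583 ≈ -0.46609 + 8.9162e-5*I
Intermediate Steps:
W(u) = √(1 + u)/8 (W(u) = √(u + 1)/8 = √(1 + u)/8)
Z(w) = 2*w/(-5 + w) (Z(w) = (2*w)/(-5 + w) = 2*w/(-5 + w))
Q(P) = P² + √(1 + P)/(4*(-5 + √(1 + P)/8)) (Q(P) = 2*(√(1 + P)/8)/(-5 + √(1 + P)/8) + P*P = √(1 + P)/(4*(-5 + √(1 + P)/8)) + P² = P² + √(1 + P)/(4*(-5 + √(1 + P)/8)))
(-267 + Q(-44))/(-4421 + 840) = (-267 + (2*√(1 - 44) + (-44)²*(-40 + √(1 - 44)))/(-40 + √(1 - 44)))/(-4421 + 840) = (-267 + (2*√(-43) + 1936*(-40 + √(-43)))/(-40 + √(-43)))/(-3581) = (-267 + (2*(I*√43) + 1936*(-40 + I*√43))/(-40 + I*√43))*(-1/3581) = (-267 + (2*I*√43 + (-77440 + 1936*I*√43))/(-40 + I*√43))*(-1/3581) = (-267 + (-77440 + 1938*I*√43)/(-40 + I*√43))*(-1/3581) = 267/3581 - (-77440 + 1938*I*√43)/(3581*(-40 + I*√43))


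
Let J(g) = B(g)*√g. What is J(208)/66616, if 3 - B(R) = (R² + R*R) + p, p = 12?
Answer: -7867*√13/1514 ≈ -18.735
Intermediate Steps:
B(R) = -9 - 2*R² (B(R) = 3 - ((R² + R*R) + 12) = 3 - ((R² + R²) + 12) = 3 - (2*R² + 12) = 3 - (12 + 2*R²) = 3 + (-12 - 2*R²) = -9 - 2*R²)
J(g) = √g*(-9 - 2*g²) (J(g) = (-9 - 2*g²)*√g = √g*(-9 - 2*g²))
J(208)/66616 = (√208*(-9 - 2*208²))/66616 = ((4*√13)*(-9 - 2*43264))*(1/66616) = ((4*√13)*(-9 - 86528))*(1/66616) = ((4*√13)*(-86537))*(1/66616) = -346148*√13*(1/66616) = -7867*√13/1514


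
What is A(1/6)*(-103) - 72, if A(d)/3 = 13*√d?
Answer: -72 - 1339*√6/2 ≈ -1711.9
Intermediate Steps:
A(d) = 39*√d (A(d) = 3*(13*√d) = 39*√d)
A(1/6)*(-103) - 72 = (39*√(1/6))*(-103) - 72 = (39*√(⅙))*(-103) - 72 = (39*(√6/6))*(-103) - 72 = (13*√6/2)*(-103) - 72 = -1339*√6/2 - 72 = -72 - 1339*√6/2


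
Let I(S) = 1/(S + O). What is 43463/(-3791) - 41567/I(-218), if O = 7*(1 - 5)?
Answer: 38764758799/3791 ≈ 1.0225e+7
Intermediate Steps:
O = -28 (O = 7*(-4) = -28)
I(S) = 1/(-28 + S) (I(S) = 1/(S - 28) = 1/(-28 + S))
43463/(-3791) - 41567/I(-218) = 43463/(-3791) - 41567/(1/(-28 - 218)) = 43463*(-1/3791) - 41567/(1/(-246)) = -43463/3791 - 41567/(-1/246) = -43463/3791 - 41567*(-246) = -43463/3791 + 10225482 = 38764758799/3791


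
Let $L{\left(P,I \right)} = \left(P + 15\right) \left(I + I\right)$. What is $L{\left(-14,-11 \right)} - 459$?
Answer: $-481$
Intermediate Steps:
$L{\left(P,I \right)} = 2 I \left(15 + P\right)$ ($L{\left(P,I \right)} = \left(15 + P\right) 2 I = 2 I \left(15 + P\right)$)
$L{\left(-14,-11 \right)} - 459 = 2 \left(-11\right) \left(15 - 14\right) - 459 = 2 \left(-11\right) 1 - 459 = -22 - 459 = -481$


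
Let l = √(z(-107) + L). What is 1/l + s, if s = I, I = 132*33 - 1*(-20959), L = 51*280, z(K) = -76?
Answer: 25315 + √3551/7102 ≈ 25315.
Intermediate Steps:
L = 14280
l = 2*√3551 (l = √(-76 + 14280) = √14204 = 2*√3551 ≈ 119.18)
I = 25315 (I = 4356 + 20959 = 25315)
s = 25315
1/l + s = 1/(2*√3551) + 25315 = √3551/7102 + 25315 = 25315 + √3551/7102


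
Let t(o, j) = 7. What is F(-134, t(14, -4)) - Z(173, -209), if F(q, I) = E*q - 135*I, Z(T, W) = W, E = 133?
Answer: -18558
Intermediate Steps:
F(q, I) = -135*I + 133*q (F(q, I) = 133*q - 135*I = -135*I + 133*q)
F(-134, t(14, -4)) - Z(173, -209) = (-135*7 + 133*(-134)) - 1*(-209) = (-945 - 17822) + 209 = -18767 + 209 = -18558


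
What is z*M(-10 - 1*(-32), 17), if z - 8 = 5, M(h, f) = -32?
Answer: -416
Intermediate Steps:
z = 13 (z = 8 + 5 = 13)
z*M(-10 - 1*(-32), 17) = 13*(-32) = -416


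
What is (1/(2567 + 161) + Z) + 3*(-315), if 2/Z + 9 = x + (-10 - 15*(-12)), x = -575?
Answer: -533640241/564696 ≈ -945.00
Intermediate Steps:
Z = -1/207 (Z = 2/(-9 + (-575 + (-10 - 15*(-12)))) = 2/(-9 + (-575 + (-10 + 180))) = 2/(-9 + (-575 + 170)) = 2/(-9 - 405) = 2/(-414) = 2*(-1/414) = -1/207 ≈ -0.0048309)
(1/(2567 + 161) + Z) + 3*(-315) = (1/(2567 + 161) - 1/207) + 3*(-315) = (1/2728 - 1/207) - 945 = -2521/564696 - 945 = -533640241/564696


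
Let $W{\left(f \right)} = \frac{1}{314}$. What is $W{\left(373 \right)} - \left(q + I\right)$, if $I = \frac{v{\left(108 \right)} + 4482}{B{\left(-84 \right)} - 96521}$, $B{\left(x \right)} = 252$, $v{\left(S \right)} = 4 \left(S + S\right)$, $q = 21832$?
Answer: $- \frac{659946094799}{30228466} \approx -21832.0$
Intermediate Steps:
$v{\left(S \right)} = 8 S$ ($v{\left(S \right)} = 4 \cdot 2 S = 8 S$)
$I = - \frac{5346}{96269}$ ($I = \frac{8 \cdot 108 + 4482}{252 - 96521} = \frac{864 + 4482}{252 - 96521} = \frac{5346}{-96269} = 5346 \left(- \frac{1}{96269}\right) = - \frac{5346}{96269} \approx -0.055532$)
$W{\left(f \right)} = \frac{1}{314}$
$W{\left(373 \right)} - \left(q + I\right) = \frac{1}{314} - \left(21832 - \frac{5346}{96269}\right) = \frac{1}{314} - \frac{2101739462}{96269} = - \frac{659946094799}{30228466}$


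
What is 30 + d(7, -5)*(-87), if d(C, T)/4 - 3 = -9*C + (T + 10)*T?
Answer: 29610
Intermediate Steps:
d(C, T) = 12 - 36*C + 4*T*(10 + T) (d(C, T) = 12 + 4*(-9*C + (T + 10)*T) = 12 + 4*(-9*C + (10 + T)*T) = 12 + 4*(-9*C + T*(10 + T)) = 12 + (-36*C + 4*T*(10 + T)) = 12 - 36*C + 4*T*(10 + T))
30 + d(7, -5)*(-87) = 30 + (12 - 36*7 + 4*(-5)² + 40*(-5))*(-87) = 30 + (12 - 252 + 4*25 - 200)*(-87) = 30 + (12 - 252 + 100 - 200)*(-87) = 30 - 340*(-87) = 30 + 29580 = 29610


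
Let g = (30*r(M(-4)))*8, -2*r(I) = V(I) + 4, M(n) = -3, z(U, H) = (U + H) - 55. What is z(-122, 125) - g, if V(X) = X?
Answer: 68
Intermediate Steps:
z(U, H) = -55 + H + U (z(U, H) = (H + U) - 55 = -55 + H + U)
r(I) = -2 - I/2 (r(I) = -(I + 4)/2 = -(4 + I)/2 = -2 - I/2)
g = -120 (g = (30*(-2 - ½*(-3)))*8 = (30*(-2 + 3/2))*8 = (30*(-½))*8 = -15*8 = -120)
z(-122, 125) - g = (-55 + 125 - 122) - 1*(-120) = -52 + 120 = 68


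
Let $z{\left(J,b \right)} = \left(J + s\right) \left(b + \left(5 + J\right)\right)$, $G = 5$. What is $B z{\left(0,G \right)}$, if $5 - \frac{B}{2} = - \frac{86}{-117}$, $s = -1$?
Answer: $- \frac{9980}{117} \approx -85.299$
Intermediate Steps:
$z{\left(J,b \right)} = \left(-1 + J\right) \left(5 + J + b\right)$ ($z{\left(J,b \right)} = \left(J - 1\right) \left(b + \left(5 + J\right)\right) = \left(-1 + J\right) \left(5 + J + b\right)$)
$B = \frac{998}{117}$ ($B = 10 - 2 \left(- \frac{86}{-117}\right) = 10 - 2 \left(- \frac{86 \left(-1\right)}{117}\right) = 10 - 2 \left(\left(-1\right) \left(- \frac{86}{117}\right)\right) = 10 - \frac{172}{117} = \frac{998}{117} \approx 8.5299$)
$B z{\left(0,G \right)} = \frac{998 \left(-5 + 0^{2} - 5 + 4 \cdot 0 + 0 \cdot 5\right)}{117} = \frac{998 \left(-5 + 0 - 5 + 0 + 0\right)}{117} = \frac{998}{117} \left(-10\right) = - \frac{9980}{117}$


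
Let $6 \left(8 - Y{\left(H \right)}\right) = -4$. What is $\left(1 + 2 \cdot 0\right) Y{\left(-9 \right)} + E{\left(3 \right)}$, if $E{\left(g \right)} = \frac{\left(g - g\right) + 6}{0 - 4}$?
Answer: $\frac{43}{6} \approx 7.1667$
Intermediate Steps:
$Y{\left(H \right)} = \frac{26}{3}$ ($Y{\left(H \right)} = 8 - - \frac{2}{3} = 8 + \frac{2}{3} = \frac{26}{3}$)
$E{\left(g \right)} = - \frac{3}{2}$ ($E{\left(g \right)} = \frac{0 + 6}{-4} = 6 \left(- \frac{1}{4}\right) = - \frac{3}{2}$)
$\left(1 + 2 \cdot 0\right) Y{\left(-9 \right)} + E{\left(3 \right)} = \left(1 + 2 \cdot 0\right) \frac{26}{3} - \frac{3}{2} = \left(1 + 0\right) \frac{26}{3} - \frac{3}{2} = 1 \cdot \frac{26}{3} - \frac{3}{2} = \frac{26}{3} - \frac{3}{2} = \frac{43}{6}$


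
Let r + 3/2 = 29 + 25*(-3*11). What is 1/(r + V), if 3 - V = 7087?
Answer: -2/15763 ≈ -0.00012688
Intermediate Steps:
V = -7084 (V = 3 - 1*7087 = 3 - 7087 = -7084)
r = -1595/2 (r = -3/2 + (29 + 25*(-3*11)) = -3/2 + (29 + 25*(-33)) = -3/2 + (29 - 825) = -3/2 - 796 = -1595/2 ≈ -797.50)
1/(r + V) = 1/(-1595/2 - 7084) = 1/(-15763/2) = -2/15763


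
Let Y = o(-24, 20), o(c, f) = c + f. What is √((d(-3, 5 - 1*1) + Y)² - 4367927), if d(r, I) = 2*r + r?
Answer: I*√4367758 ≈ 2089.9*I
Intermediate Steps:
Y = -4 (Y = -24 + 20 = -4)
d(r, I) = 3*r
√((d(-3, 5 - 1*1) + Y)² - 4367927) = √((3*(-3) - 4)² - 4367927) = √((-9 - 4)² - 4367927) = √((-13)² - 4367927) = √(169 - 4367927) = √(-4367758) = I*√4367758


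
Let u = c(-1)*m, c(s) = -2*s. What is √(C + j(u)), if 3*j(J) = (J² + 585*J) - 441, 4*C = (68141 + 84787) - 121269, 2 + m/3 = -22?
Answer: I*√53601/2 ≈ 115.76*I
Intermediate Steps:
m = -72 (m = -6 + 3*(-22) = -6 - 66 = -72)
C = 31659/4 (C = ((68141 + 84787) - 121269)/4 = (152928 - 121269)/4 = (¼)*31659 = 31659/4 ≈ 7914.8)
u = -144 (u = -2*(-1)*(-72) = 2*(-72) = -144)
j(J) = -147 + 195*J + J²/3 (j(J) = ((J² + 585*J) - 441)/3 = (-441 + J² + 585*J)/3 = -147 + 195*J + J²/3)
√(C + j(u)) = √(31659/4 + (-147 + 195*(-144) + (⅓)*(-144)²)) = √(31659/4 + (-147 - 28080 + (⅓)*20736)) = √(31659/4 + (-147 - 28080 + 6912)) = √(31659/4 - 21315) = √(-53601/4) = I*√53601/2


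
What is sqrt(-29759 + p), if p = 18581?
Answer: 9*I*sqrt(138) ≈ 105.73*I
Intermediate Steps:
sqrt(-29759 + p) = sqrt(-29759 + 18581) = sqrt(-11178) = 9*I*sqrt(138)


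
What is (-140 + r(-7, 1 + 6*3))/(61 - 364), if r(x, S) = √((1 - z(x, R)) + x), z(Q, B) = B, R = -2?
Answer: 140/303 - 2*I/303 ≈ 0.46205 - 0.0066007*I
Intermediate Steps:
r(x, S) = √(3 + x) (r(x, S) = √((1 - 1*(-2)) + x) = √((1 + 2) + x) = √(3 + x))
(-140 + r(-7, 1 + 6*3))/(61 - 364) = (-140 + √(3 - 7))/(61 - 364) = (-140 + √(-4))/(-303) = (-140 + 2*I)*(-1/303) = 140/303 - 2*I/303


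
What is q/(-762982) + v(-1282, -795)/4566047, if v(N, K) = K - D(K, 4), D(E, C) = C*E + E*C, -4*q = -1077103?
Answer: -4901118942521/13935246688616 ≈ -0.35171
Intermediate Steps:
q = 1077103/4 (q = -¼*(-1077103) = 1077103/4 ≈ 2.6928e+5)
D(E, C) = 2*C*E (D(E, C) = C*E + C*E = 2*C*E)
v(N, K) = -7*K (v(N, K) = K - 2*4*K = K - 8*K = -7*K)
q/(-762982) + v(-1282, -795)/4566047 = (1077103/4)/(-762982) - 7*(-795)/4566047 = (1077103/4)*(-1/762982) + 5565*(1/4566047) = -1077103/3051928 + 5565/4566047 = -4901118942521/13935246688616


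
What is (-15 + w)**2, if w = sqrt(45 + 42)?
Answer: (15 - sqrt(87))**2 ≈ 32.179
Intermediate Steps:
w = sqrt(87) ≈ 9.3274
(-15 + w)**2 = (-15 + sqrt(87))**2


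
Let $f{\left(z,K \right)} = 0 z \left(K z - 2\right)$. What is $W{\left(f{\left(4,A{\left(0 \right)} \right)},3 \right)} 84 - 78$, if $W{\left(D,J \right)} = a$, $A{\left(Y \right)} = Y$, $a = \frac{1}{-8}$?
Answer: $- \frac{177}{2} \approx -88.5$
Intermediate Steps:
$a = - \frac{1}{8} \approx -0.125$
$f{\left(z,K \right)} = 0$ ($f{\left(z,K \right)} = 0 \left(-2 + K z\right) = 0$)
$W{\left(D,J \right)} = - \frac{1}{8}$
$W{\left(f{\left(4,A{\left(0 \right)} \right)},3 \right)} 84 - 78 = \left(- \frac{1}{8}\right) 84 - 78 = - \frac{21}{2} - 78 = - \frac{177}{2}$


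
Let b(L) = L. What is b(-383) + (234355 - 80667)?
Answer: 153305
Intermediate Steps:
b(-383) + (234355 - 80667) = -383 + (234355 - 80667) = -383 + 153688 = 153305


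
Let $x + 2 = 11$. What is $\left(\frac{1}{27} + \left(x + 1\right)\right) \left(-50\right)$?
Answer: $- \frac{13550}{27} \approx -501.85$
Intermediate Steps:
$x = 9$ ($x = -2 + 11 = 9$)
$\left(\frac{1}{27} + \left(x + 1\right)\right) \left(-50\right) = \left(\frac{1}{27} + \left(9 + 1\right)\right) \left(-50\right) = \left(\frac{1}{27} + 10\right) \left(-50\right) = \frac{271}{27} \left(-50\right) = - \frac{13550}{27}$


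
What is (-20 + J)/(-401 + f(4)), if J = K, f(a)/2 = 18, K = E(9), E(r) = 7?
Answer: 13/365 ≈ 0.035616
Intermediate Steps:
K = 7
f(a) = 36 (f(a) = 2*18 = 36)
J = 7
(-20 + J)/(-401 + f(4)) = (-20 + 7)/(-401 + 36) = -13/(-365) = -13*(-1/365) = 13/365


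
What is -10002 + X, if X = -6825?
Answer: -16827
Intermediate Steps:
-10002 + X = -10002 - 6825 = -16827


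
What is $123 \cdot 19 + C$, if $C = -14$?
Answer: $2323$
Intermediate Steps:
$123 \cdot 19 + C = 123 \cdot 19 - 14 = 2337 - 14 = 2323$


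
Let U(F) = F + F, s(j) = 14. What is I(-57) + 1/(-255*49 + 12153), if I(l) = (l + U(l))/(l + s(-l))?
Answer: 58439/14706 ≈ 3.9738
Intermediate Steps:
U(F) = 2*F
I(l) = 3*l/(14 + l) (I(l) = (l + 2*l)/(l + 14) = (3*l)/(14 + l) = 3*l/(14 + l))
I(-57) + 1/(-255*49 + 12153) = 3*(-57)/(14 - 57) + 1/(-255*49 + 12153) = 3*(-57)/(-43) + 1/(-12495 + 12153) = 3*(-57)*(-1/43) + 1/(-342) = 171/43 - 1/342 = 58439/14706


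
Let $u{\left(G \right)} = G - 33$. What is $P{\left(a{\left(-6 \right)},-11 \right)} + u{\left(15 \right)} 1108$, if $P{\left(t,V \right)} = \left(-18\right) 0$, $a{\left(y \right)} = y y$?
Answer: $-19944$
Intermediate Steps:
$u{\left(G \right)} = -33 + G$
$a{\left(y \right)} = y^{2}$
$P{\left(t,V \right)} = 0$
$P{\left(a{\left(-6 \right)},-11 \right)} + u{\left(15 \right)} 1108 = 0 + \left(-33 + 15\right) 1108 = 0 - 19944 = -19944$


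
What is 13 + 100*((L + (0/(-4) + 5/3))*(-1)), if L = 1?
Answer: -761/3 ≈ -253.67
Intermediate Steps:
13 + 100*((L + (0/(-4) + 5/3))*(-1)) = 13 + 100*((1 + (0/(-4) + 5/3))*(-1)) = 13 + 100*((1 + (0*(-¼) + 5*(⅓)))*(-1)) = 13 + 100*((1 + (0 + 5/3))*(-1)) = 13 + 100*((1 + 5/3)*(-1)) = 13 + 100*((8/3)*(-1)) = 13 + 100*(-8/3) = 13 - 800/3 = -761/3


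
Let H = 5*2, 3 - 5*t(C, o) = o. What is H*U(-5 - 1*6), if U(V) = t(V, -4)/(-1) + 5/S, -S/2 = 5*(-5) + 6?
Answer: -241/19 ≈ -12.684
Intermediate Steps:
S = 38 (S = -2*(5*(-5) + 6) = -2*(-25 + 6) = -2*(-19) = 38)
t(C, o) = ⅗ - o/5
U(V) = -241/190 (U(V) = (⅗ - ⅕*(-4))/(-1) + 5/38 = (⅗ + ⅘)*(-1) + 5*(1/38) = (7/5)*(-1) + 5/38 = -7/5 + 5/38 = -241/190)
H = 10
H*U(-5 - 1*6) = 10*(-241/190) = -241/19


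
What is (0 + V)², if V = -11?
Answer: 121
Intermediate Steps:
(0 + V)² = (0 - 11)² = (-11)² = 121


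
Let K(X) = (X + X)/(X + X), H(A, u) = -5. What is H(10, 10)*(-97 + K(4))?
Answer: 480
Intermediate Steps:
K(X) = 1 (K(X) = (2*X)/((2*X)) = (2*X)*(1/(2*X)) = 1)
H(10, 10)*(-97 + K(4)) = -5*(-97 + 1) = -5*(-96) = 480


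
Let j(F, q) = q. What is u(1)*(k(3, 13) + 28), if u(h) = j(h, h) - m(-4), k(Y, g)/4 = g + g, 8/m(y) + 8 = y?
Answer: 220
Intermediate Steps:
m(y) = 8/(-8 + y)
k(Y, g) = 8*g (k(Y, g) = 4*(g + g) = 4*(2*g) = 8*g)
u(h) = 2/3 + h (u(h) = h - 8/(-8 - 4) = h - 8/(-12) = h - 8*(-1)/12 = h - 1*(-2/3) = h + 2/3 = 2/3 + h)
u(1)*(k(3, 13) + 28) = (2/3 + 1)*(8*13 + 28) = 5*(104 + 28)/3 = (5/3)*132 = 220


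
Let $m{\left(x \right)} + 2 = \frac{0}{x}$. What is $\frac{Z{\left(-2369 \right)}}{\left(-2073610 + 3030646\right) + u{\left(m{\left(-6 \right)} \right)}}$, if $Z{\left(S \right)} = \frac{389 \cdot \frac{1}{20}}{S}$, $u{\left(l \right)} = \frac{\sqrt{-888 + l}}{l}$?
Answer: $- \frac{186143502}{21698095181733265} - \frac{389 i \sqrt{890}}{86792380726933060} \approx -8.5788 \cdot 10^{-9} - 1.3371 \cdot 10^{-13} i$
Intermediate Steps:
$m{\left(x \right)} = -2$ ($m{\left(x \right)} = -2 + \frac{0}{x} = -2 + 0 = -2$)
$u{\left(l \right)} = \frac{\sqrt{-888 + l}}{l}$
$Z{\left(S \right)} = \frac{389}{20 S}$ ($Z{\left(S \right)} = \frac{389 \cdot \frac{1}{20}}{S} = \frac{389}{20 S}$)
$\frac{Z{\left(-2369 \right)}}{\left(-2073610 + 3030646\right) + u{\left(m{\left(-6 \right)} \right)}} = \frac{\frac{389}{20} \frac{1}{-2369}}{\left(-2073610 + 3030646\right) + \frac{\sqrt{-888 - 2}}{-2}} = \frac{\frac{389}{20} \left(- \frac{1}{2369}\right)}{957036 - \frac{\sqrt{-890}}{2}} = - \frac{389}{47380 \left(957036 - \frac{i \sqrt{890}}{2}\right)}$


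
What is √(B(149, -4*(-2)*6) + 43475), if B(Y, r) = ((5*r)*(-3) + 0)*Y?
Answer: I*√63805 ≈ 252.6*I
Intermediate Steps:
B(Y, r) = -15*Y*r (B(Y, r) = (-15*r + 0)*Y = (-15*r)*Y = -15*Y*r)
√(B(149, -4*(-2)*6) + 43475) = √(-15*149*-4*(-2)*6 + 43475) = √(-15*149*8*6 + 43475) = √(-15*149*48 + 43475) = √(-107280 + 43475) = √(-63805) = I*√63805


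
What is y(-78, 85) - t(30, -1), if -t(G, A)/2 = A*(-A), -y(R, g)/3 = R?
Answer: 232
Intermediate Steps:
y(R, g) = -3*R
t(G, A) = 2*A² (t(G, A) = -2*A*(-A) = -(-2)*A² = 2*A²)
y(-78, 85) - t(30, -1) = -3*(-78) - 2*(-1)² = 234 - 2 = 232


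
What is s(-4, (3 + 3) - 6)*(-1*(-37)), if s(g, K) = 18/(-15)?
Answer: -222/5 ≈ -44.400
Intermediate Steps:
s(g, K) = -6/5 (s(g, K) = 18*(-1/15) = -6/5)
s(-4, (3 + 3) - 6)*(-1*(-37)) = -(-6)*(-37)/5 = -6/5*37 = -222/5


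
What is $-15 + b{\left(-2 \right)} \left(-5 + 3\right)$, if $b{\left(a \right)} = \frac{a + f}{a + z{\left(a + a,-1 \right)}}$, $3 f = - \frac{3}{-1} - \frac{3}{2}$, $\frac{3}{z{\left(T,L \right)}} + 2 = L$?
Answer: $-16$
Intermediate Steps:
$z{\left(T,L \right)} = \frac{3}{-2 + L}$
$f = \frac{1}{2}$ ($f = \frac{- \frac{3}{-1} - \frac{3}{2}}{3} = \frac{\left(-3\right) \left(-1\right) - \frac{3}{2}}{3} = \frac{3 - \frac{3}{2}}{3} = \frac{1}{3} \cdot \frac{3}{2} = \frac{1}{2} \approx 0.5$)
$b{\left(a \right)} = \frac{\frac{1}{2} + a}{-1 + a}$ ($b{\left(a \right)} = \frac{a + \frac{1}{2}}{a + \frac{3}{-2 - 1}} = \frac{\frac{1}{2} + a}{a + \frac{3}{-3}} = \frac{\frac{1}{2} + a}{a + 3 \left(- \frac{1}{3}\right)} = \frac{\frac{1}{2} + a}{a - 1} = \frac{\frac{1}{2} + a}{-1 + a}$)
$-15 + b{\left(-2 \right)} \left(-5 + 3\right) = -15 + \frac{\frac{1}{2} - 2}{-1 - 2} \left(-5 + 3\right) = -15 + \frac{1}{-3} \left(- \frac{3}{2}\right) \left(-2\right) = -15 + \left(- \frac{1}{3}\right) \left(- \frac{3}{2}\right) \left(-2\right) = -15 + \frac{1}{2} \left(-2\right) = -15 - 1 = -16$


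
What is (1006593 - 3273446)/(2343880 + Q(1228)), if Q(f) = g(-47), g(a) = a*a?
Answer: -2266853/2346089 ≈ -0.96623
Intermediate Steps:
g(a) = a²
Q(f) = 2209 (Q(f) = (-47)² = 2209)
(1006593 - 3273446)/(2343880 + Q(1228)) = (1006593 - 3273446)/(2343880 + 2209) = -2266853/2346089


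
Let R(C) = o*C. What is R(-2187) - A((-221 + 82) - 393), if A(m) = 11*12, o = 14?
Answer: -30750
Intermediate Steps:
A(m) = 132
R(C) = 14*C
R(-2187) - A((-221 + 82) - 393) = 14*(-2187) - 1*132 = -30618 - 132 = -30750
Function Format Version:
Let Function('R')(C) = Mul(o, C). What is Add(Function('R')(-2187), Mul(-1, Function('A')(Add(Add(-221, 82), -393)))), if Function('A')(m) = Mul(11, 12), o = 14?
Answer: -30750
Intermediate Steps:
Function('A')(m) = 132
Function('R')(C) = Mul(14, C)
Add(Function('R')(-2187), Mul(-1, Function('A')(Add(Add(-221, 82), -393)))) = Add(Mul(14, -2187), Mul(-1, 132)) = Add(-30618, -132) = -30750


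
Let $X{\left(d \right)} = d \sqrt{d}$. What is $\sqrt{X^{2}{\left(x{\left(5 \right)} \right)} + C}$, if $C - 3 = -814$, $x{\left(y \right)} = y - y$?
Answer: $i \sqrt{811} \approx 28.478 i$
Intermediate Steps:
$x{\left(y \right)} = 0$
$X{\left(d \right)} = d^{\frac{3}{2}}$
$C = -811$ ($C = 3 - 814 = -811$)
$\sqrt{X^{2}{\left(x{\left(5 \right)} \right)} + C} = \sqrt{\left(0^{\frac{3}{2}}\right)^{2} - 811} = \sqrt{0^{2} - 811} = \sqrt{0 - 811} = \sqrt{-811} = i \sqrt{811}$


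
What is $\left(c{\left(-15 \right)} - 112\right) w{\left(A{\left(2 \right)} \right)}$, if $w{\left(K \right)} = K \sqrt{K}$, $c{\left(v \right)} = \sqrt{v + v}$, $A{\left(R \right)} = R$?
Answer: $2 \sqrt{2} \left(-112 + i \sqrt{30}\right) \approx -316.78 + 15.492 i$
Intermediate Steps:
$c{\left(v \right)} = \sqrt{2} \sqrt{v}$ ($c{\left(v \right)} = \sqrt{2 v} = \sqrt{2} \sqrt{v}$)
$w{\left(K \right)} = K^{\frac{3}{2}}$
$\left(c{\left(-15 \right)} - 112\right) w{\left(A{\left(2 \right)} \right)} = \left(\sqrt{2} \sqrt{-15} - 112\right) 2^{\frac{3}{2}} = \left(\sqrt{2} i \sqrt{15} - 112\right) 2 \sqrt{2} = \left(i \sqrt{30} - 112\right) 2 \sqrt{2} = \left(-112 + i \sqrt{30}\right) 2 \sqrt{2} = 2 \sqrt{2} \left(-112 + i \sqrt{30}\right)$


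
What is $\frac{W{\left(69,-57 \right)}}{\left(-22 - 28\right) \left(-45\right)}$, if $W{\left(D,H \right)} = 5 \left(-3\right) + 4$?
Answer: $- \frac{11}{2250} \approx -0.0048889$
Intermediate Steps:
$W{\left(D,H \right)} = -11$ ($W{\left(D,H \right)} = -15 + 4 = -11$)
$\frac{W{\left(69,-57 \right)}}{\left(-22 - 28\right) \left(-45\right)} = - \frac{11}{\left(-22 - 28\right) \left(-45\right)} = - \frac{11}{\left(-50\right) \left(-45\right)} = - \frac{11}{2250}$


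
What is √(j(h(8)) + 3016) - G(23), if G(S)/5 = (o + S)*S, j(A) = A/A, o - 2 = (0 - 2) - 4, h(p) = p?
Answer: -2185 + √3017 ≈ -2130.1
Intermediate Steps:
o = -4 (o = 2 + ((0 - 2) - 4) = 2 + (-2 - 4) = 2 - 6 = -4)
j(A) = 1
G(S) = 5*S*(-4 + S) (G(S) = 5*((-4 + S)*S) = 5*(S*(-4 + S)) = 5*S*(-4 + S))
√(j(h(8)) + 3016) - G(23) = √(1 + 3016) - 5*23*(-4 + 23) = √3017 - 5*23*19 = √3017 - 1*2185 = √3017 - 2185 = -2185 + √3017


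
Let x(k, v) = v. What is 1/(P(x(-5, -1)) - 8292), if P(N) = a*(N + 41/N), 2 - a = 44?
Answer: -1/6528 ≈ -0.00015319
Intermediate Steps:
a = -42 (a = 2 - 1*44 = 2 - 44 = -42)
P(N) = -1722/N - 42*N (P(N) = -42*(N + 41/N) = -1722/N - 42*N)
1/(P(x(-5, -1)) - 8292) = 1/((-1722/(-1) - 42*(-1)) - 8292) = 1/((-1722*(-1) + 42) - 8292) = 1/((1722 + 42) - 8292) = 1/(1764 - 8292) = 1/(-6528) = -1/6528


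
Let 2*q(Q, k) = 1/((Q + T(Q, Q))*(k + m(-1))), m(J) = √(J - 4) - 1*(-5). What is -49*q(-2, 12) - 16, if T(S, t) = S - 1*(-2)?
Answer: (-64*√5 + 1039*I)/(4*(√5 - 17*I)) ≈ -15.292 - 0.093169*I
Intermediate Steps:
T(S, t) = 2 + S (T(S, t) = S + 2 = 2 + S)
m(J) = 5 + √(-4 + J) (m(J) = √(-4 + J) + 5 = 5 + √(-4 + J))
q(Q, k) = 1/(2*(2 + 2*Q)*(5 + k + I*√5)) (q(Q, k) = 1/(2*(((Q + (2 + Q))*(k + (5 + √(-4 - 1)))))) = 1/(2*(((2 + 2*Q)*(k + (5 + √(-5)))))) = 1/(2*(((2 + 2*Q)*(k + (5 + I*√5))))) = 1/(2*(((2 + 2*Q)*(5 + k + I*√5)))) = (1/((2 + 2*Q)*(5 + k + I*√5)))/2 = 1/(2*(2 + 2*Q)*(5 + k + I*√5)))
-49*q(-2, 12) - 16 = -49/(4*(5 + 12 + 5*(-2) + I*√5 - 2*12 + I*(-2)*√5)) - 16 = -49/(4*(5 + 12 - 10 + I*√5 - 24 - 2*I*√5)) - 16 = -49/(4*(-17 - I*√5)) - 16 = -16 - 49/(4*(-17 - I*√5))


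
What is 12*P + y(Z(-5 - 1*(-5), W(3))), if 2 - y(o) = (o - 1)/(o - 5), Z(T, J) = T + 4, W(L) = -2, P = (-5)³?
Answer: -1495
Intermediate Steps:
P = -125
Z(T, J) = 4 + T
y(o) = 2 - (-1 + o)/(-5 + o) (y(o) = 2 - (o - 1)/(o - 5) = 2 - (-1 + o)/(-5 + o))
12*P + y(Z(-5 - 1*(-5), W(3))) = 12*(-125) + (-9 + (4 + (-5 - 1*(-5))))/(-5 + (4 + (-5 - 1*(-5)))) = -1500 + (-9 + (4 + (-5 + 5)))/(-5 + (4 + (-5 + 5))) = -1500 + (-9 + (4 + 0))/(-5 + (4 + 0)) = -1500 + (-9 + 4)/(-5 + 4) = -1500 - 5/(-1) = -1500 - 1*(-5) = -1500 + 5 = -1495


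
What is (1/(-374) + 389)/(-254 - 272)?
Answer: -145485/196724 ≈ -0.73954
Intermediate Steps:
(1/(-374) + 389)/(-254 - 272) = (-1/374 + 389)/(-526) = (145485/374)*(-1/526) = -145485/196724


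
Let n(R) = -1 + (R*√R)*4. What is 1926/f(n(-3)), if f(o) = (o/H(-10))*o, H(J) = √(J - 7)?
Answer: 1926*√17/(24*√3 + 431*I) ≈ 1.7607 - 18.255*I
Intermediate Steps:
H(J) = √(-7 + J)
n(R) = -1 + 4*R^(3/2) (n(R) = -1 + R^(3/2)*4 = -1 + 4*R^(3/2))
f(o) = -I*√17*o²/17 (f(o) = (o/(√(-7 - 10)))*o = (o/(√(-17)))*o = (o/((I*√17)))*o = (o*(-I*√17/17))*o = (-I*o*√17/17)*o = -I*√17*o²/17)
1926/f(n(-3)) = 1926/((-I*√17*(-1 + 4*(-3)^(3/2))²/17)) = 1926/((-I*√17*(-1 + 4*(-3*I*√3))²/17)) = 1926/((-I*√17*(-1 - 12*I*√3)²/17)) = 1926*(I*√17/(-1 - 12*I*√3)²) = 1926*I*√17/(-1 - 12*I*√3)²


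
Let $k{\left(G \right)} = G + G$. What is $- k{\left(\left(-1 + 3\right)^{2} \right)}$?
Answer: $-8$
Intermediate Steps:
$k{\left(G \right)} = 2 G$
$- k{\left(\left(-1 + 3\right)^{2} \right)} = - 2 \left(-1 + 3\right)^{2} = - 2 \cdot 2^{2} = - 2 \cdot 4 = \left(-1\right) 8 = -8$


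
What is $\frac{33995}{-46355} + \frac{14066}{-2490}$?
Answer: $- \frac{73667698}{11542395} \approx -6.3824$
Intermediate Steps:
$\frac{33995}{-46355} + \frac{14066}{-2490} = 33995 \left(- \frac{1}{46355}\right) + 14066 \left(- \frac{1}{2490}\right) = - \frac{6799}{9271} - \frac{7033}{1245} = - \frac{73667698}{11542395}$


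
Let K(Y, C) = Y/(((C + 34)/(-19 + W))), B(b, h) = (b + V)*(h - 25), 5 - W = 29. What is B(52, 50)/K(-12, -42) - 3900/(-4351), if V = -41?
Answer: -1889950/561279 ≈ -3.3672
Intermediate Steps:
W = -24 (W = 5 - 1*29 = 5 - 29 = -24)
B(b, h) = (-41 + b)*(-25 + h) (B(b, h) = (b - 41)*(h - 25) = (-41 + b)*(-25 + h))
K(Y, C) = Y/(-34/43 - C/43) (K(Y, C) = Y/(((C + 34)/(-19 - 24))) = Y/(((34 + C)/(-43))) = Y/(((34 + C)*(-1/43))) = Y/(-34/43 - C/43))
B(52, 50)/K(-12, -42) - 3900/(-4351) = (1025 - 41*50 - 25*52 + 52*50)/((-43*(-12)/(34 - 42))) - 3900/(-4351) = (1025 - 2050 - 1300 + 2600)/((-43*(-12)/(-8))) - 3900*(-1/4351) = 275/((-43*(-12)*(-⅛))) + 3900/4351 = 275/(-129/2) + 3900/4351 = 275*(-2/129) + 3900/4351 = -550/129 + 3900/4351 = -1889950/561279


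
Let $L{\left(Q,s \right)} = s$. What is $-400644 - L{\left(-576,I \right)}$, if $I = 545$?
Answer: $-401189$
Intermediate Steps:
$-400644 - L{\left(-576,I \right)} = -400644 - 545 = -401189$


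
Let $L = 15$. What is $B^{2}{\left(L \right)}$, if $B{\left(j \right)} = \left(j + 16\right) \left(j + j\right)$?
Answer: $864900$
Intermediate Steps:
$B{\left(j \right)} = 2 j \left(16 + j\right)$ ($B{\left(j \right)} = \left(16 + j\right) 2 j = 2 j \left(16 + j\right)$)
$B^{2}{\left(L \right)} = \left(2 \cdot 15 \left(16 + 15\right)\right)^{2} = \left(2 \cdot 15 \cdot 31\right)^{2} = 930^{2} = 864900$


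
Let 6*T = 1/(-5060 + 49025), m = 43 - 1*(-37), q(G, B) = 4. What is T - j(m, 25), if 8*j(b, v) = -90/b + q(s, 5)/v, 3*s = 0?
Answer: 5091307/42206400 ≈ 0.12063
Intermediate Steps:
s = 0 (s = (⅓)*0 = 0)
m = 80 (m = 43 + 37 = 80)
T = 1/263790 (T = 1/(6*(-5060 + 49025)) = (⅙)/43965 = (⅙)*(1/43965) = 1/263790 ≈ 3.7909e-6)
j(b, v) = 1/(2*v) - 45/(4*b) (j(b, v) = (-90/b + 4/v)/8 = 1/(2*v) - 45/(4*b))
T - j(m, 25) = 1/263790 - ((½)/25 - 45/4/80) = 1/263790 - ((½)*(1/25) - 45/4*1/80) = 1/263790 - (1/50 - 9/64) = 1/263790 - 1*(-193/1600) = 1/263790 + 193/1600 = 5091307/42206400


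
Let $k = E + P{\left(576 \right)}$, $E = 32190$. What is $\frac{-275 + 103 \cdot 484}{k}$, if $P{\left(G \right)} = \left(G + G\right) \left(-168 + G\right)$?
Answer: $\frac{49577}{502206} \approx 0.098718$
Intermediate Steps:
$P{\left(G \right)} = 2 G \left(-168 + G\right)$
$k = 502206$ ($k = 32190 + 2 \cdot 576 \left(-168 + 576\right) = 32190 + 2 \cdot 576 \cdot 408 = 32190 + 470016 = 502206$)
$\frac{-275 + 103 \cdot 484}{k} = \frac{-275 + 103 \cdot 484}{502206} = \left(-275 + 49852\right) \frac{1}{502206} = 49577 \cdot \frac{1}{502206} = \frac{49577}{502206}$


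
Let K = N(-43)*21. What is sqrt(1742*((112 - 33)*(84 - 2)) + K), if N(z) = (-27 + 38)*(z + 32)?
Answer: sqrt(11282135) ≈ 3358.9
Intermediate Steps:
N(z) = 352 + 11*z (N(z) = 11*(32 + z) = 352 + 11*z)
K = -2541 (K = (352 + 11*(-43))*21 = (352 - 473)*21 = -121*21 = -2541)
sqrt(1742*((112 - 33)*(84 - 2)) + K) = sqrt(1742*((112 - 33)*(84 - 2)) - 2541) = sqrt(1742*(79*82) - 2541) = sqrt(1742*6478 - 2541) = sqrt(11284676 - 2541) = sqrt(11282135)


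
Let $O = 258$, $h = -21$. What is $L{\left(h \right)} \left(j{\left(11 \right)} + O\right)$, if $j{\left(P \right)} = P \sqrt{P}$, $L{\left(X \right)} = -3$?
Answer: $-774 - 33 \sqrt{11} \approx -883.45$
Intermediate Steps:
$j{\left(P \right)} = P^{\frac{3}{2}}$
$L{\left(h \right)} \left(j{\left(11 \right)} + O\right) = - 3 \left(11^{\frac{3}{2}} + 258\right) = - 3 \left(11 \sqrt{11} + 258\right) = - 3 \left(258 + 11 \sqrt{11}\right) = -774 - 33 \sqrt{11}$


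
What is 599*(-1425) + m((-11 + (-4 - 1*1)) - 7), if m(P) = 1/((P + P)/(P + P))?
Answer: -853574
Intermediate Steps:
m(P) = 1 (m(P) = 1/((2*P)/((2*P))) = 1/((2*P)*(1/(2*P))) = 1/1 = 1)
599*(-1425) + m((-11 + (-4 - 1*1)) - 7) = 599*(-1425) + 1 = -853575 + 1 = -853574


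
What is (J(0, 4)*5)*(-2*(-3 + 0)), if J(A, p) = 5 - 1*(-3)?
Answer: 240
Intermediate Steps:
J(A, p) = 8 (J(A, p) = 5 + 3 = 8)
(J(0, 4)*5)*(-2*(-3 + 0)) = (8*5)*(-2*(-3 + 0)) = 40*(-2*(-3)) = 40*6 = 240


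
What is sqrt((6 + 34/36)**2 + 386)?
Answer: sqrt(140689)/18 ≈ 20.838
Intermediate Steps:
sqrt((6 + 34/36)**2 + 386) = sqrt((6 + 34*(1/36))**2 + 386) = sqrt((6 + 17/18)**2 + 386) = sqrt((125/18)**2 + 386) = sqrt(15625/324 + 386) = sqrt(140689/324) = sqrt(140689)/18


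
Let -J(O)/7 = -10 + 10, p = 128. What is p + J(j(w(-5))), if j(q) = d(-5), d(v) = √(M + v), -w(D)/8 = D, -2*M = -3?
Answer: 128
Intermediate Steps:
M = 3/2 (M = -½*(-3) = 3/2 ≈ 1.5000)
w(D) = -8*D
d(v) = √(3/2 + v)
j(q) = I*√14/2 (j(q) = √(6 + 4*(-5))/2 = √(6 - 20)/2 = √(-14)/2 = (I*√14)/2 = I*√14/2)
J(O) = 0 (J(O) = -7*(-10 + 10) = -7*0 = 0)
p + J(j(w(-5))) = 128 + 0 = 128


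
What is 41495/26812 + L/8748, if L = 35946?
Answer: 36855067/6515316 ≈ 5.6567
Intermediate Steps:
41495/26812 + L/8748 = 41495/26812 + 35946/8748 = 41495*(1/26812) + 35946*(1/8748) = 41495/26812 + 1997/486 = 36855067/6515316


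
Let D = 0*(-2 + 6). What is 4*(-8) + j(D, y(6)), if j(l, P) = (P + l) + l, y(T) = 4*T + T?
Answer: -2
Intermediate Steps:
y(T) = 5*T
D = 0 (D = 0*4 = 0)
j(l, P) = P + 2*l
4*(-8) + j(D, y(6)) = 4*(-8) + (5*6 + 2*0) = -32 + (30 + 0) = -32 + 30 = -2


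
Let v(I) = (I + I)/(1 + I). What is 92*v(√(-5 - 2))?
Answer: 184*√7/(√7 - I) ≈ 161.0 + 60.852*I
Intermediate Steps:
v(I) = 2*I/(1 + I) (v(I) = (2*I)/(1 + I) = 2*I/(1 + I))
92*v(√(-5 - 2)) = 92*(2*√(-5 - 2)/(1 + √(-5 - 2))) = 92*(2*√(-7)/(1 + √(-7))) = 92*(2*(I*√7)/(1 + I*√7)) = 92*(2*I*√7/(1 + I*√7)) = 184*I*√7/(1 + I*√7)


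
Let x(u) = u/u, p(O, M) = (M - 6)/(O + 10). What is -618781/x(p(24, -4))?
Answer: -618781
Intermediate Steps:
p(O, M) = (-6 + M)/(10 + O)
x(u) = 1
-618781/x(p(24, -4)) = -618781/1 = -618781*1 = -618781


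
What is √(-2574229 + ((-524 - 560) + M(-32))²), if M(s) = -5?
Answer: 2*I*√347077 ≈ 1178.3*I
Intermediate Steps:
√(-2574229 + ((-524 - 560) + M(-32))²) = √(-2574229 + ((-524 - 560) - 5)²) = √(-2574229 + (-1084 - 5)²) = √(-2574229 + (-1089)²) = √(-2574229 + 1185921) = √(-1388308) = 2*I*√347077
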